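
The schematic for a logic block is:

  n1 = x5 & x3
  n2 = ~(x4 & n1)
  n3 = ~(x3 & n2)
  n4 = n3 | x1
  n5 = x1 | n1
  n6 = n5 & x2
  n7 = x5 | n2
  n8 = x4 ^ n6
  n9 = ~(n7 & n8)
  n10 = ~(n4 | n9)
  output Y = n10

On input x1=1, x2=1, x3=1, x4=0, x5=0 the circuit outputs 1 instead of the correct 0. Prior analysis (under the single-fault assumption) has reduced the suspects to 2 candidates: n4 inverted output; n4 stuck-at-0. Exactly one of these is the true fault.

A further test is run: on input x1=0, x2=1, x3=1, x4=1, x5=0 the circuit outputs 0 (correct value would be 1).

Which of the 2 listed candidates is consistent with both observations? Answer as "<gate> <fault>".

Evaluate each candidate on input x1=0, x2=1, x3=1, x4=1, x5=0:
  n4 inverted output: n1=0, n2=1, n3=0, n4=1 [inverted output], n5=0, n6=0, n7=1, n8=1, n9=0, n10=0 → 0 — matches
  n4 stuck-at-0: n1=0, n2=1, n3=0, n4=0 [stuck-at-0], n5=0, n6=0, n7=1, n8=1, n9=0, n10=1 → 1 — eliminated
Only n4 inverted output reproduces the observed 0.

n4 inverted output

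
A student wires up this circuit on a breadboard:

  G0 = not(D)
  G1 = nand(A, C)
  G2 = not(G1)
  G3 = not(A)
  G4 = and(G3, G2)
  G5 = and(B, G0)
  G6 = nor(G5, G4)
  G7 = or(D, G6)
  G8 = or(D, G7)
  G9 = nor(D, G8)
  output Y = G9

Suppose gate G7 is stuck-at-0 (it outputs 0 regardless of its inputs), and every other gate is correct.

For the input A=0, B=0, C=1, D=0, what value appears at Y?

Propagate with G7 forced: G0=1, G1=1, G2=0, G3=1, G4=0, G5=0, G6=1, G7=0 [stuck-at-0], G8=0, G9=1.
So Y = 1. (Without the fault it would be 0.)

1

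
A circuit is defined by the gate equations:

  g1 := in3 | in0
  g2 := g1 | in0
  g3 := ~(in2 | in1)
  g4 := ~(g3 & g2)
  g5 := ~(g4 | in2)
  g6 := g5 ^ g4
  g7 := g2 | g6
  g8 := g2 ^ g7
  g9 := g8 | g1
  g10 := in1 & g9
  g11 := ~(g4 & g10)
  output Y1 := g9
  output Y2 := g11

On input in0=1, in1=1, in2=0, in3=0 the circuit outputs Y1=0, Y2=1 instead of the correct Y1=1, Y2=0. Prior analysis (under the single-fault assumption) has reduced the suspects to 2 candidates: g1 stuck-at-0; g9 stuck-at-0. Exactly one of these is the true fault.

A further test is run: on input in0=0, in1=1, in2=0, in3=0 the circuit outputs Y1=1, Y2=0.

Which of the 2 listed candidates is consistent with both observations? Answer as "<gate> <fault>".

Evaluate each candidate on input in0=0, in1=1, in2=0, in3=0:
  g1 stuck-at-0: g1=0 [stuck-at-0], g2=0, g3=0, g4=1, g5=0, g6=1, g7=1, g8=1, g9=1, g10=1, g11=0 → Y1=1, Y2=0 — matches
  g9 stuck-at-0: g1=0, g2=0, g3=0, g4=1, g5=0, g6=1, g7=1, g8=1, g9=0 [stuck-at-0], g10=0, g11=1 → Y1=0, Y2=1 — eliminated
Only g1 stuck-at-0 reproduces the observed Y1=1, Y2=0.

g1 stuck-at-0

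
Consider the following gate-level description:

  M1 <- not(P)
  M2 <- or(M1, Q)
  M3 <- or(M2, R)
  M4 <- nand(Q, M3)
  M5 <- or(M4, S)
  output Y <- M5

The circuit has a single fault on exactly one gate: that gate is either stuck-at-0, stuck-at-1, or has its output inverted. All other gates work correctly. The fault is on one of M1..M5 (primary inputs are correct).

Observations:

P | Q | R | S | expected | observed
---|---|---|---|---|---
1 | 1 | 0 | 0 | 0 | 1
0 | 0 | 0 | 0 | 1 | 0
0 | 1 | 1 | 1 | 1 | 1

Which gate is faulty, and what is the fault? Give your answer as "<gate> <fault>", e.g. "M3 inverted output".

M4 inverted output

Fault-free values for test 1 (P=1, Q=1, R=0, S=0): M1=0, M2=1, M3=1, M4=0, M5=0, giving Y=0. Observed 1.
Test 1: faults giving observed 1 are {M2 stuck-at-0, M2 inverted output, M3 stuck-at-0, M3 inverted output, M4 stuck-at-1, M4 inverted output, M5 stuck-at-1, M5 inverted output}.
Test 2 (P=0, Q=0, R=0, S=0): fault-free M1=1, M2=1, M3=1, M4=1, M5=1 → 1; observed 0. Eliminates M2 stuck-at-0, M2 inverted output, M3 stuck-at-0, M3 inverted output, M4 stuck-at-1, M5 stuck-at-1.
Test 3 (P=0, Q=1, R=1, S=1): fault-free M1=1, M2=1, M3=1, M4=0, M5=1 → 1; observed 1. Eliminates M5 inverted output.
Only M4 inverted output is consistent with every test.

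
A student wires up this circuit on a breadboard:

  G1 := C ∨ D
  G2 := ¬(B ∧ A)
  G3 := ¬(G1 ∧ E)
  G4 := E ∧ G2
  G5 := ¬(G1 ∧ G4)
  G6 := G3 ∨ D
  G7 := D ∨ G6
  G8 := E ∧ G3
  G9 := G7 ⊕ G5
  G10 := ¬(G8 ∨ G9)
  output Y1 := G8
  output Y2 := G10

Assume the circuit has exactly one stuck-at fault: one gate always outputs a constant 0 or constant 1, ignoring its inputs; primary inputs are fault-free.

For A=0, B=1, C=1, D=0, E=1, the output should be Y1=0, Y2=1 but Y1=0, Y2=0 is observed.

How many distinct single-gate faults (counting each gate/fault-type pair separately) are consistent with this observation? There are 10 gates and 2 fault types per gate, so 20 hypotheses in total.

7

Fault-free: G1=1, G2=1, G3=0, G4=1, G5=0, G6=0, G7=0, G8=0, G9=0, G10=1 → Y1=0, Y2=1. Observed Y1=0, Y2=0.
  G1: none of the 2 fault types match ✗
  G2: stuck-at-0 ✓; others ✗
  G3: none of the 2 fault types match ✗
  G4: stuck-at-0 ✓; others ✗
  G5: stuck-at-1 ✓; others ✗
  G6: stuck-at-1 ✓; others ✗
  G7: stuck-at-1 ✓; others ✗
  G8: none of the 2 fault types match ✗
  G9: stuck-at-1 ✓; others ✗
  G10: stuck-at-0 ✓; others ✗
Consistent faults: {G2 stuck-at-0, G4 stuck-at-0, G5 stuck-at-1, G6 stuck-at-1, G7 stuck-at-1, G9 stuck-at-1, G10 stuck-at-0} — 7 in all.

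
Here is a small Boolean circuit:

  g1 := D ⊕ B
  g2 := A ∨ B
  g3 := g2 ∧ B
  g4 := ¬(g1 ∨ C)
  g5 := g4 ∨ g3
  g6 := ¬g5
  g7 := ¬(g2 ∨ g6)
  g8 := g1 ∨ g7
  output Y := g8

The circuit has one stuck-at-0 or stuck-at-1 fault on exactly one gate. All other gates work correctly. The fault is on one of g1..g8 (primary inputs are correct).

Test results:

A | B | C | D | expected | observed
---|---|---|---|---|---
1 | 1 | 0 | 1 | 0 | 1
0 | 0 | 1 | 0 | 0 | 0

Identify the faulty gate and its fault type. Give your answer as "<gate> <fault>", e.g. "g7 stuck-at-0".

g2 stuck-at-0

Fault-free values for test 1 (A=1, B=1, C=0, D=1): g1=0, g2=1, g3=1, g4=1, g5=1, g6=0, g7=0, g8=0, giving Y=0. Observed 1.
Test 1: faults giving observed 1 are {g1 stuck-at-1, g2 stuck-at-0, g7 stuck-at-1, g8 stuck-at-1}.
Test 2 (A=0, B=0, C=1, D=0): fault-free g1=0, g2=0, g3=0, g4=0, g5=0, g6=1, g7=0, g8=0 → 0; observed 0. Eliminates g1 stuck-at-1, g7 stuck-at-1, g8 stuck-at-1.
Only g2 stuck-at-0 is consistent with every test.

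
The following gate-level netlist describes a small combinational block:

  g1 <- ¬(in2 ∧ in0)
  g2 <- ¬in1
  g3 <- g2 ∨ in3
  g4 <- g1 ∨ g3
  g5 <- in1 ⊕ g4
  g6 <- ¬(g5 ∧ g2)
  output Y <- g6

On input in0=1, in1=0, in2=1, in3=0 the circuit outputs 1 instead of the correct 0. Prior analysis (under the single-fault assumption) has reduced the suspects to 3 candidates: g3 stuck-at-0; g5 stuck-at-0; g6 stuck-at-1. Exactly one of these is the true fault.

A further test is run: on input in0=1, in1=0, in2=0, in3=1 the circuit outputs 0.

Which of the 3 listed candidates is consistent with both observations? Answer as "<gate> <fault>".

Evaluate each candidate on input in0=1, in1=0, in2=0, in3=1:
  g3 stuck-at-0: g1=1, g2=1, g3=0 [stuck-at-0], g4=1, g5=1, g6=0 → 0 — matches
  g5 stuck-at-0: g1=1, g2=1, g3=1, g4=1, g5=0 [stuck-at-0], g6=1 → 1 — eliminated
  g6 stuck-at-1: g1=1, g2=1, g3=1, g4=1, g5=1, g6=1 [stuck-at-1] → 1 — eliminated
Only g3 stuck-at-0 reproduces the observed 0.

g3 stuck-at-0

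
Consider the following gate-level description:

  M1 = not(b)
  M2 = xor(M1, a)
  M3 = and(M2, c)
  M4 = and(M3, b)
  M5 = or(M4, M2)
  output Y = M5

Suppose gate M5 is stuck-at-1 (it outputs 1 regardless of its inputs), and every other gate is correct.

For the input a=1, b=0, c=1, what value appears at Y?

1

Propagate with M5 forced: M1=1, M2=0, M3=0, M4=0, M5=1 [stuck-at-1].
So Y = 1. (Without the fault it would be 0.)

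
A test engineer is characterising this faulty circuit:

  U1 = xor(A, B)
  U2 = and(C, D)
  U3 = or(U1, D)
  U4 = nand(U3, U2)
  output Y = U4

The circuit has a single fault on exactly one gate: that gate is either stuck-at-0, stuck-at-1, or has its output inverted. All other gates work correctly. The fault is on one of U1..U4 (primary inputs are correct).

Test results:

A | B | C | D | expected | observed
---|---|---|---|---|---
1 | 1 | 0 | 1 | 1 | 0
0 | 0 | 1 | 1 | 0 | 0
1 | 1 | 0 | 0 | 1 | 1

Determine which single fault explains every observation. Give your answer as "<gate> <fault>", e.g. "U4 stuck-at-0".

U2 stuck-at-1

Fault-free values for test 1 (A=1, B=1, C=0, D=1): U1=0, U2=0, U3=1, U4=1, giving Y=1. Observed 0.
Test 1: faults giving observed 0 are {U2 stuck-at-1, U2 inverted output, U4 stuck-at-0, U4 inverted output}.
Test 2 (A=0, B=0, C=1, D=1): fault-free U1=0, U2=1, U3=1, U4=0 → 0; observed 0. Eliminates U2 inverted output, U4 inverted output.
Test 3 (A=1, B=1, C=0, D=0): fault-free U1=0, U2=0, U3=0, U4=1 → 1; observed 1. Eliminates U4 stuck-at-0.
Only U2 stuck-at-1 is consistent with every test.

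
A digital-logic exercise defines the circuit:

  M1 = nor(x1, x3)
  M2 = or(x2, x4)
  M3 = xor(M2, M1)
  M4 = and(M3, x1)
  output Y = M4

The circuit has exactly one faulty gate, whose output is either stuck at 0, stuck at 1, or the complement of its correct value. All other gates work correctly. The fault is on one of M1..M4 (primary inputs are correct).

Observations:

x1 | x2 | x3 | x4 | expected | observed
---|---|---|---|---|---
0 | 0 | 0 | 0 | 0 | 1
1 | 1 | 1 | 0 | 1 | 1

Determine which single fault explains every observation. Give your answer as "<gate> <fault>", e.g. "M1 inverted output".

Fault-free values for test 1 (x1=0, x2=0, x3=0, x4=0): M1=1, M2=0, M3=1, M4=0, giving Y=0. Observed 1.
Test 1: faults giving observed 1 are {M4 stuck-at-1, M4 inverted output}.
Test 2 (x1=1, x2=1, x3=1, x4=0): fault-free M1=0, M2=1, M3=1, M4=1 → 1; observed 1. Eliminates M4 inverted output.
Only M4 stuck-at-1 is consistent with every test.

M4 stuck-at-1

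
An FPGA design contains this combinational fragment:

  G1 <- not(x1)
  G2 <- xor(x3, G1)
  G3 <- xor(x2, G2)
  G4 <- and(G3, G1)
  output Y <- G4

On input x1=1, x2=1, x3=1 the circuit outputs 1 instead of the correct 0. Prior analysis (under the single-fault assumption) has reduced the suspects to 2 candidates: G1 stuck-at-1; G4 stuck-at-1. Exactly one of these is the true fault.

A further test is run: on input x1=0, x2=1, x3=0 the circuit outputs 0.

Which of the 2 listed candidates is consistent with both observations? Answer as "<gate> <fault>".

Evaluate each candidate on input x1=0, x2=1, x3=0:
  G1 stuck-at-1: G1=1 [stuck-at-1], G2=1, G3=0, G4=0 → 0 — matches
  G4 stuck-at-1: G1=1, G2=1, G3=0, G4=1 [stuck-at-1] → 1 — eliminated
Only G1 stuck-at-1 reproduces the observed 0.

G1 stuck-at-1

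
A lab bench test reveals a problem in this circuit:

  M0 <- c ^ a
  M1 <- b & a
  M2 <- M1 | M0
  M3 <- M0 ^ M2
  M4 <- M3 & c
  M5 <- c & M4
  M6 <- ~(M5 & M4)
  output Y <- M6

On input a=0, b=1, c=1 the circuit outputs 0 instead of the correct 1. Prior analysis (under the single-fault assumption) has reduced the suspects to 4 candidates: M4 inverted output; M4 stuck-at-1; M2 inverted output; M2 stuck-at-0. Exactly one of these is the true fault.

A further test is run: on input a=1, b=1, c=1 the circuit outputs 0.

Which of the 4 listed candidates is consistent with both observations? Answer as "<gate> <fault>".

Evaluate each candidate on input a=1, b=1, c=1:
  M4 inverted output: M0=0, M1=1, M2=1, M3=1, M4=0 [inverted output], M5=0, M6=1 → 1 — eliminated
  M4 stuck-at-1: M0=0, M1=1, M2=1, M3=1, M4=1 [stuck-at-1], M5=1, M6=0 → 0 — matches
  M2 inverted output: M0=0, M1=1, M2=0 [inverted output], M3=0, M4=0, M5=0, M6=1 → 1 — eliminated
  M2 stuck-at-0: M0=0, M1=1, M2=0 [stuck-at-0], M3=0, M4=0, M5=0, M6=1 → 1 — eliminated
Only M4 stuck-at-1 reproduces the observed 0.

M4 stuck-at-1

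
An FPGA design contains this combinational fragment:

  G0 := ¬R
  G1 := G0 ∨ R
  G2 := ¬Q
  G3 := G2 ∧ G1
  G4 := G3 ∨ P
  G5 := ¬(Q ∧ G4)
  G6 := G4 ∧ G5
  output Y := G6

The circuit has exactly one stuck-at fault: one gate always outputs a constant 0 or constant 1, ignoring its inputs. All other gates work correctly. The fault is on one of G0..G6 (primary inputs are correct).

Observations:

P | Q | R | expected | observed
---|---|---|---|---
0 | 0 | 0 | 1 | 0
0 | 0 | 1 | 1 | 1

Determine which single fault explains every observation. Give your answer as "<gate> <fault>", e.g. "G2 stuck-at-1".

Fault-free values for test 1 (P=0, Q=0, R=0): G0=1, G1=1, G2=1, G3=1, G4=1, G5=1, G6=1, giving Y=1. Observed 0.
Test 1: faults giving observed 0 are {G0 stuck-at-0, G1 stuck-at-0, G2 stuck-at-0, G3 stuck-at-0, G4 stuck-at-0, G5 stuck-at-0, G6 stuck-at-0}.
Test 2 (P=0, Q=0, R=1): fault-free G0=0, G1=1, G2=1, G3=1, G4=1, G5=1, G6=1 → 1; observed 1. Eliminates G1 stuck-at-0, G2 stuck-at-0, G3 stuck-at-0, G4 stuck-at-0, G5 stuck-at-0, G6 stuck-at-0.
Only G0 stuck-at-0 is consistent with every test.

G0 stuck-at-0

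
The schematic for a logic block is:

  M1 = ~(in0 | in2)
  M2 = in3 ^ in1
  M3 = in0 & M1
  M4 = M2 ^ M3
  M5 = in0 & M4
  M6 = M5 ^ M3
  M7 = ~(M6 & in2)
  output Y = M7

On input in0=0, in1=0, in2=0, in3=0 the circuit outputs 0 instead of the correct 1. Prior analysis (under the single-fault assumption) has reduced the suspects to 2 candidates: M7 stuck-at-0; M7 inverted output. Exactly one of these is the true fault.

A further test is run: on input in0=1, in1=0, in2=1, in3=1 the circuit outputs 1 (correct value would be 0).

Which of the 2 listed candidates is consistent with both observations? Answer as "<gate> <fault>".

Evaluate each candidate on input in0=1, in1=0, in2=1, in3=1:
  M7 stuck-at-0: M1=0, M2=1, M3=0, M4=1, M5=1, M6=1, M7=0 [stuck-at-0] → 0 — eliminated
  M7 inverted output: M1=0, M2=1, M3=0, M4=1, M5=1, M6=1, M7=1 [inverted output] → 1 — matches
Only M7 inverted output reproduces the observed 1.

M7 inverted output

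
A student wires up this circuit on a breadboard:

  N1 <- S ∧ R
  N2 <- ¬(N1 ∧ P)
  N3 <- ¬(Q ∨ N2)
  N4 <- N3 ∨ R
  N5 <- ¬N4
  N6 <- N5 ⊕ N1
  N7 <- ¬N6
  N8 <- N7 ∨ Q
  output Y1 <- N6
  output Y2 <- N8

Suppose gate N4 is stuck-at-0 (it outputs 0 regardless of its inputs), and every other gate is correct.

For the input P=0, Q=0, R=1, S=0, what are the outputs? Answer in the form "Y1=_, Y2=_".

Y1=1, Y2=0

Propagate with N4 forced: N1=0, N2=1, N3=0, N4=0 [stuck-at-0], N5=1, N6=1, N7=0, N8=0.
So the outputs are Y1=1, Y2=0. (Without the fault they would be Y1=0, Y2=1.)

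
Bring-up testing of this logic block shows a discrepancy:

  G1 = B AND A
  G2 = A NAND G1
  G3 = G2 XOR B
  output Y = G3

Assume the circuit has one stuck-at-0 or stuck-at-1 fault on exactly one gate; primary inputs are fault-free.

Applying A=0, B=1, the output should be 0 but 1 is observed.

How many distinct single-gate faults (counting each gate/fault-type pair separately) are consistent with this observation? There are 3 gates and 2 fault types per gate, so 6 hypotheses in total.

2

Fault-free: G1=0, G2=1, G3=0 → 0. Observed 1.
  G1 stuck-at-0: output 0 ✗
  G1 stuck-at-1: output 0 ✗
  G2 stuck-at-0: output 1 ✓
  G2 stuck-at-1: output 0 ✗
  G3 stuck-at-0: output 0 ✗
  G3 stuck-at-1: output 1 ✓
Consistent faults: {G2 stuck-at-0, G3 stuck-at-1} — 2 in all.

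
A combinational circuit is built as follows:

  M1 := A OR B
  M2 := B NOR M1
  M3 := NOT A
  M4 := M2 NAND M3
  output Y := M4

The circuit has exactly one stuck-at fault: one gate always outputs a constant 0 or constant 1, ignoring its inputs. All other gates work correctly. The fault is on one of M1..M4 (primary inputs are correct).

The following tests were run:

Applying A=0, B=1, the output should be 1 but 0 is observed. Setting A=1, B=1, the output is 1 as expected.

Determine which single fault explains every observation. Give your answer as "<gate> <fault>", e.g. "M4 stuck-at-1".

M2 stuck-at-1

Fault-free values for test 1 (A=0, B=1): M1=1, M2=0, M3=1, M4=1, giving Y=1. Observed 0.
Test 1: faults giving observed 0 are {M2 stuck-at-1, M4 stuck-at-0}.
Test 2 (A=1, B=1): fault-free M1=1, M2=0, M3=0, M4=1 → 1; observed 1. Eliminates M4 stuck-at-0.
Only M2 stuck-at-1 is consistent with every test.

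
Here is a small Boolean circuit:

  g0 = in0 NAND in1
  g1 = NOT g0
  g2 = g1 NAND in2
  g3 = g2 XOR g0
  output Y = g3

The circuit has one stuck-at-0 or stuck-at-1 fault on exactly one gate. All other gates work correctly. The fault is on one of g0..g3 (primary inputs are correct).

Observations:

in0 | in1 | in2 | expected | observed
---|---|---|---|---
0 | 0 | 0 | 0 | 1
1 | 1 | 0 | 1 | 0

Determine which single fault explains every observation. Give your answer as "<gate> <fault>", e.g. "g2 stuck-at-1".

Fault-free values for test 1 (in0=0, in1=0, in2=0): g0=1, g1=0, g2=1, g3=0, giving Y=0. Observed 1.
Test 1: faults giving observed 1 are {g0 stuck-at-0, g2 stuck-at-0, g3 stuck-at-1}.
Test 2 (in0=1, in1=1, in2=0): fault-free g0=0, g1=1, g2=1, g3=1 → 1; observed 0. Eliminates g0 stuck-at-0, g3 stuck-at-1.
Only g2 stuck-at-0 is consistent with every test.

g2 stuck-at-0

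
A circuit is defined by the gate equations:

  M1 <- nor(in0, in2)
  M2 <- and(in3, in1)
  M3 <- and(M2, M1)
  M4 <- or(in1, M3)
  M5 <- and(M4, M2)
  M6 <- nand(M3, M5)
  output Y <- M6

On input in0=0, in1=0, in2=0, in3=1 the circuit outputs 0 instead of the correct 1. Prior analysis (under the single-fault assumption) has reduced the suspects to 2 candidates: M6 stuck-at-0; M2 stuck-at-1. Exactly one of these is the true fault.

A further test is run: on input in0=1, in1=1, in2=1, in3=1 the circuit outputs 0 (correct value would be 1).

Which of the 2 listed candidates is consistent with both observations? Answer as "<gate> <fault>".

Evaluate each candidate on input in0=1, in1=1, in2=1, in3=1:
  M6 stuck-at-0: M1=0, M2=1, M3=0, M4=1, M5=1, M6=0 [stuck-at-0] → 0 — matches
  M2 stuck-at-1: M1=0, M2=1 [stuck-at-1], M3=0, M4=1, M5=1, M6=1 → 1 — eliminated
Only M6 stuck-at-0 reproduces the observed 0.

M6 stuck-at-0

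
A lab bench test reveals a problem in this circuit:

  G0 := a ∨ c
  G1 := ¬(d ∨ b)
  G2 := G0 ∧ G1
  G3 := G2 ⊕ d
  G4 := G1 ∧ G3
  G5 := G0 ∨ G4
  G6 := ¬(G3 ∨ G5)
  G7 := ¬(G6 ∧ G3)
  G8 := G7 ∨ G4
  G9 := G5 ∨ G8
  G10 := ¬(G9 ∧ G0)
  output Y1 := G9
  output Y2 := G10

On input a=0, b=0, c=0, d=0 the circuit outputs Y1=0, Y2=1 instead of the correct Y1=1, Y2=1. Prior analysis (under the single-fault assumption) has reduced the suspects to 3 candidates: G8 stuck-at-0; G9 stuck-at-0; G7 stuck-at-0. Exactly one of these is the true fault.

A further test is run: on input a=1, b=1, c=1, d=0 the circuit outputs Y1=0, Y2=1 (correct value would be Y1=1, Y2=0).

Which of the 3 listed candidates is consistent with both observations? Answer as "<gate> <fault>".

G9 stuck-at-0

Evaluate each candidate on input a=1, b=1, c=1, d=0:
  G8 stuck-at-0: G0=1, G1=0, G2=0, G3=0, G4=0, G5=1, G6=0, G7=1, G8=0 [stuck-at-0], G9=1, G10=0 → Y1=1, Y2=0 — eliminated
  G9 stuck-at-0: G0=1, G1=0, G2=0, G3=0, G4=0, G5=1, G6=0, G7=1, G8=1, G9=0 [stuck-at-0], G10=1 → Y1=0, Y2=1 — matches
  G7 stuck-at-0: G0=1, G1=0, G2=0, G3=0, G4=0, G5=1, G6=0, G7=0 [stuck-at-0], G8=0, G9=1, G10=0 → Y1=1, Y2=0 — eliminated
Only G9 stuck-at-0 reproduces the observed Y1=0, Y2=1.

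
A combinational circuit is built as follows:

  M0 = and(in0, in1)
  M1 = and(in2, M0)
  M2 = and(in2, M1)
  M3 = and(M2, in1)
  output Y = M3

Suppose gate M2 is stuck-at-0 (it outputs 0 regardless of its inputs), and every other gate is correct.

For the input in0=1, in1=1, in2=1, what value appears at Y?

Propagate with M2 forced: M0=1, M1=1, M2=0 [stuck-at-0], M3=0.
So Y = 0. (Without the fault it would be 1.)

0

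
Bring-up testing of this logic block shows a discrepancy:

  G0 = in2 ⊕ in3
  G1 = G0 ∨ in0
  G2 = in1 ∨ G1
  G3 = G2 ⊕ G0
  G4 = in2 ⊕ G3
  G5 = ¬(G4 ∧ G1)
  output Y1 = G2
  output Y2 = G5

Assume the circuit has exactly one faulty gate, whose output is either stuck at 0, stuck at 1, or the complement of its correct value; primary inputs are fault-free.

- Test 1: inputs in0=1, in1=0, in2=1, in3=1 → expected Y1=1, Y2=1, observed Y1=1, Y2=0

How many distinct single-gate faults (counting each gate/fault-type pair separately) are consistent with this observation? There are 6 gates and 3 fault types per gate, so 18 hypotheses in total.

Fault-free: G0=0, G1=1, G2=1, G3=1, G4=0, G5=1 → Y1=1, Y2=1. Observed Y1=1, Y2=0.
  G0: stuck-at-1, inverted output ✓; others ✗
  G1: none of the 3 fault types match ✗
  G2: none of the 3 fault types match ✗
  G3: stuck-at-0, inverted output ✓; others ✗
  G4: stuck-at-1, inverted output ✓; others ✗
  G5: stuck-at-0, inverted output ✓; others ✗
Consistent faults: {G0 stuck-at-1, G0 inverted output, G3 stuck-at-0, G3 inverted output, G4 stuck-at-1, G4 inverted output, G5 stuck-at-0, G5 inverted output} — 8 in all.

8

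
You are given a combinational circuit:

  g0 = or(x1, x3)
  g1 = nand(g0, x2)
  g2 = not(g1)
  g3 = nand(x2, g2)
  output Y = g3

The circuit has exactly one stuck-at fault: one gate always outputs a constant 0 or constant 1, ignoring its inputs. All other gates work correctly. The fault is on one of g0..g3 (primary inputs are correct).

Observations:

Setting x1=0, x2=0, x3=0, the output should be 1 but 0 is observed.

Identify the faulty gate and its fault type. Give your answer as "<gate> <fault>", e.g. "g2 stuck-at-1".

Fault-free values for test 1 (x1=0, x2=0, x3=0): g0=0, g1=1, g2=0, g3=1, giving Y=1. Observed 0.
Test 1: faults giving observed 0 are {g3 stuck-at-0}.
Only g3 stuck-at-0 is consistent with every test.

g3 stuck-at-0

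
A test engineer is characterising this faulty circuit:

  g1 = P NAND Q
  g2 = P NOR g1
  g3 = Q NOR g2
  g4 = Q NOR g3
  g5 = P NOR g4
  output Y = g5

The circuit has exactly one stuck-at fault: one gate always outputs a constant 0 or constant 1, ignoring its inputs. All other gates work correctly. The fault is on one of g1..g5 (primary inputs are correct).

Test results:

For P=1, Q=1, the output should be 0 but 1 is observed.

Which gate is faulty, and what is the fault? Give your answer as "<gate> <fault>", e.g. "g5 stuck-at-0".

Fault-free values for test 1 (P=1, Q=1): g1=0, g2=0, g3=0, g4=0, g5=0, giving Y=0. Observed 1.
Test 1: faults giving observed 1 are {g5 stuck-at-1}.
Only g5 stuck-at-1 is consistent with every test.

g5 stuck-at-1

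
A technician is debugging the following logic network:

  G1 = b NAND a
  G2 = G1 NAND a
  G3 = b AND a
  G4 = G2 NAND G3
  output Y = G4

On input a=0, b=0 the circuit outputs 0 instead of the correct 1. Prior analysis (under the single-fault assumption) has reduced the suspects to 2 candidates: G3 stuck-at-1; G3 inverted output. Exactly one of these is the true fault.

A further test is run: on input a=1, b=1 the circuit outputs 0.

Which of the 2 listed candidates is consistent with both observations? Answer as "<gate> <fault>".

G3 stuck-at-1

Evaluate each candidate on input a=1, b=1:
  G3 stuck-at-1: G1=0, G2=1, G3=1 [stuck-at-1], G4=0 → 0 — matches
  G3 inverted output: G1=0, G2=1, G3=0 [inverted output], G4=1 → 1 — eliminated
Only G3 stuck-at-1 reproduces the observed 0.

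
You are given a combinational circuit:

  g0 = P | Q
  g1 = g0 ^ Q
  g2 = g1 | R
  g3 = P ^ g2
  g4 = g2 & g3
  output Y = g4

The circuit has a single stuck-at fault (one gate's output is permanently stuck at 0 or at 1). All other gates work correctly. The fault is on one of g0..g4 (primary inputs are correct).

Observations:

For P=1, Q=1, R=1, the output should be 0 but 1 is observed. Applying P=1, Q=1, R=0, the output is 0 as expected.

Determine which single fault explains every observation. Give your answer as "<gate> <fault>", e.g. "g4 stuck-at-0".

Fault-free values for test 1 (P=1, Q=1, R=1): g0=1, g1=0, g2=1, g3=0, g4=0, giving Y=0. Observed 1.
Test 1: faults giving observed 1 are {g3 stuck-at-1, g4 stuck-at-1}.
Test 2 (P=1, Q=1, R=0): fault-free g0=1, g1=0, g2=0, g3=1, g4=0 → 0; observed 0. Eliminates g4 stuck-at-1.
Only g3 stuck-at-1 is consistent with every test.

g3 stuck-at-1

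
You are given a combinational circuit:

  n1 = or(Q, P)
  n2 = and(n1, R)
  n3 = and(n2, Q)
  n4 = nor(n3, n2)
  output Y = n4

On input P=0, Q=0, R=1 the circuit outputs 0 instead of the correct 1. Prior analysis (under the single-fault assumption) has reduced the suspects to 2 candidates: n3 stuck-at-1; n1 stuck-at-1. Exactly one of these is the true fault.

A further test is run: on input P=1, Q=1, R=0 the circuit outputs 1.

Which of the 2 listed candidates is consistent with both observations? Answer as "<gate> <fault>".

n1 stuck-at-1

Evaluate each candidate on input P=1, Q=1, R=0:
  n3 stuck-at-1: n1=1, n2=0, n3=1 [stuck-at-1], n4=0 → 0 — eliminated
  n1 stuck-at-1: n1=1 [stuck-at-1], n2=0, n3=0, n4=1 → 1 — matches
Only n1 stuck-at-1 reproduces the observed 1.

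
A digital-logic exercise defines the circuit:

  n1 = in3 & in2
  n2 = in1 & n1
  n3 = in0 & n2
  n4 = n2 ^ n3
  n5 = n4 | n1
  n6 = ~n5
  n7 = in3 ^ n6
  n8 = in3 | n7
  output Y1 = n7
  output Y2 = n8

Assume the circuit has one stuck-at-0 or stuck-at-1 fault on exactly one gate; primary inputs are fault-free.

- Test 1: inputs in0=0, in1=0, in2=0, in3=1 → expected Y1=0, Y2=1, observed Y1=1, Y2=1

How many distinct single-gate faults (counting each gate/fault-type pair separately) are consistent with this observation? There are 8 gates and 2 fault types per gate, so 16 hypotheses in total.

7

Fault-free: n1=0, n2=0, n3=0, n4=0, n5=0, n6=1, n7=0, n8=1 → Y1=0, Y2=1. Observed Y1=1, Y2=1.
  n1: stuck-at-1 ✓; others ✗
  n2: stuck-at-1 ✓; others ✗
  n3: stuck-at-1 ✓; others ✗
  n4: stuck-at-1 ✓; others ✗
  n5: stuck-at-1 ✓; others ✗
  n6: stuck-at-0 ✓; others ✗
  n7: stuck-at-1 ✓; others ✗
  n8: none of the 2 fault types match ✗
Consistent faults: {n1 stuck-at-1, n2 stuck-at-1, n3 stuck-at-1, n4 stuck-at-1, n5 stuck-at-1, n6 stuck-at-0, n7 stuck-at-1} — 7 in all.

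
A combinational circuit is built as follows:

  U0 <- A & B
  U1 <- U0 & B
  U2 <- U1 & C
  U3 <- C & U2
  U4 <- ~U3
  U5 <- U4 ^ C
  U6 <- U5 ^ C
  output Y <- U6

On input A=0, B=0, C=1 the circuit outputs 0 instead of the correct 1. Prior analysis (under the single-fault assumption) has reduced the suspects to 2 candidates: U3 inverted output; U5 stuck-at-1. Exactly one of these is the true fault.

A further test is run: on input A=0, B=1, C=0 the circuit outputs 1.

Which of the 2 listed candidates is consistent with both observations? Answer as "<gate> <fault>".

U5 stuck-at-1

Evaluate each candidate on input A=0, B=1, C=0:
  U3 inverted output: U0=0, U1=0, U2=0, U3=1 [inverted output], U4=0, U5=0, U6=0 → 0 — eliminated
  U5 stuck-at-1: U0=0, U1=0, U2=0, U3=0, U4=1, U5=1 [stuck-at-1], U6=1 → 1 — matches
Only U5 stuck-at-1 reproduces the observed 1.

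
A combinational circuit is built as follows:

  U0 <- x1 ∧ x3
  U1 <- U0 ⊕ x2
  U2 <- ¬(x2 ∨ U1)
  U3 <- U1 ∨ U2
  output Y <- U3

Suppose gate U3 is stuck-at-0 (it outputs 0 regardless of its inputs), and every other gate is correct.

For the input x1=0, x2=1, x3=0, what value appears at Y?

0

Propagate with U3 forced: U0=0, U1=1, U2=0, U3=0 [stuck-at-0].
So Y = 0. (Without the fault it would be 1.)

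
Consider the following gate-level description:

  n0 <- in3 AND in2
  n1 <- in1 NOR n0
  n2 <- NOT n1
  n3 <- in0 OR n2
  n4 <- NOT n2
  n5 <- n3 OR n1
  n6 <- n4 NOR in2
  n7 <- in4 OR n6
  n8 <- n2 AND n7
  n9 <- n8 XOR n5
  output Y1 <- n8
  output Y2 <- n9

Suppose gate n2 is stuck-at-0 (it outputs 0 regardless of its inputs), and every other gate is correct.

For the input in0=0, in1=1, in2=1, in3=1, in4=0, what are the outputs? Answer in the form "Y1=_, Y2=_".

Y1=0, Y2=0

Propagate with n2 forced: n0=1, n1=0, n2=0 [stuck-at-0], n3=0, n4=1, n5=0, n6=0, n7=0, n8=0, n9=0.
So the outputs are Y1=0, Y2=0. (Without the fault they would be Y1=0, Y2=1.)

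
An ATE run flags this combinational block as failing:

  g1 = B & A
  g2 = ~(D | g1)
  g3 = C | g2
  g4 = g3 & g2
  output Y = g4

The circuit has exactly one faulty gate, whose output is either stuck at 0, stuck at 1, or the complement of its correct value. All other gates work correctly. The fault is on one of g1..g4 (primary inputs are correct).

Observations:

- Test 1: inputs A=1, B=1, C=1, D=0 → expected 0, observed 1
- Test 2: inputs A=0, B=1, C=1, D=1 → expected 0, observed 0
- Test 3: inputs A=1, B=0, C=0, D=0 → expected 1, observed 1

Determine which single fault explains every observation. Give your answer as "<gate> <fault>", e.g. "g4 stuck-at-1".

g1 stuck-at-0

Fault-free values for test 1 (A=1, B=1, C=1, D=0): g1=1, g2=0, g3=1, g4=0, giving Y=0. Observed 1.
Test 1: faults giving observed 1 are {g1 stuck-at-0, g1 inverted output, g2 stuck-at-1, g2 inverted output, g4 stuck-at-1, g4 inverted output}.
Test 2 (A=0, B=1, C=1, D=1): fault-free g1=0, g2=0, g3=1, g4=0 → 0; observed 0. Eliminates g2 stuck-at-1, g2 inverted output, g4 stuck-at-1, g4 inverted output.
Test 3 (A=1, B=0, C=0, D=0): fault-free g1=0, g2=1, g3=1, g4=1 → 1; observed 1. Eliminates g1 inverted output.
Only g1 stuck-at-0 is consistent with every test.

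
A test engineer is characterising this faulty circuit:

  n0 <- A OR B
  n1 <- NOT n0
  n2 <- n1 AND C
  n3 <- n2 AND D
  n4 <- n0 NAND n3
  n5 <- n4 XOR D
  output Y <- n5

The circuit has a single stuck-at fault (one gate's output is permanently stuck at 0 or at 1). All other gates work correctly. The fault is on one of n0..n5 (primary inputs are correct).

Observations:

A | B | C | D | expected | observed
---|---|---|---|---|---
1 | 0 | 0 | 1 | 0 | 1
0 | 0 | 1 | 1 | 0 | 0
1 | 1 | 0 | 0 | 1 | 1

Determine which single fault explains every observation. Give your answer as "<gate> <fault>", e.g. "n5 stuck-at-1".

n2 stuck-at-1

Fault-free values for test 1 (A=1, B=0, C=0, D=1): n0=1, n1=0, n2=0, n3=0, n4=1, n5=0, giving Y=0. Observed 1.
Test 1: faults giving observed 1 are {n2 stuck-at-1, n3 stuck-at-1, n4 stuck-at-0, n5 stuck-at-1}.
Test 2 (A=0, B=0, C=1, D=1): fault-free n0=0, n1=1, n2=1, n3=1, n4=1, n5=0 → 0; observed 0. Eliminates n4 stuck-at-0, n5 stuck-at-1.
Test 3 (A=1, B=1, C=0, D=0): fault-free n0=1, n1=0, n2=0, n3=0, n4=1, n5=1 → 1; observed 1. Eliminates n3 stuck-at-1.
Only n2 stuck-at-1 is consistent with every test.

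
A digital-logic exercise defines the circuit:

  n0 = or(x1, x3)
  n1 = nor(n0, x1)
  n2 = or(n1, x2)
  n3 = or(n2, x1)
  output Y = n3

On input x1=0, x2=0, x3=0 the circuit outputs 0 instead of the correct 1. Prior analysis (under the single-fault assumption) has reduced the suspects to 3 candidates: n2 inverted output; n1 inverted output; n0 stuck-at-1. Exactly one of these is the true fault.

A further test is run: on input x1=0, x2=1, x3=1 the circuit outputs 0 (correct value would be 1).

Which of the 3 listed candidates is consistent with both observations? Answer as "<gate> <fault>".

n2 inverted output

Evaluate each candidate on input x1=0, x2=1, x3=1:
  n2 inverted output: n0=1, n1=0, n2=0 [inverted output], n3=0 → 0 — matches
  n1 inverted output: n0=1, n1=1 [inverted output], n2=1, n3=1 → 1 — eliminated
  n0 stuck-at-1: n0=1 [stuck-at-1], n1=0, n2=1, n3=1 → 1 — eliminated
Only n2 inverted output reproduces the observed 0.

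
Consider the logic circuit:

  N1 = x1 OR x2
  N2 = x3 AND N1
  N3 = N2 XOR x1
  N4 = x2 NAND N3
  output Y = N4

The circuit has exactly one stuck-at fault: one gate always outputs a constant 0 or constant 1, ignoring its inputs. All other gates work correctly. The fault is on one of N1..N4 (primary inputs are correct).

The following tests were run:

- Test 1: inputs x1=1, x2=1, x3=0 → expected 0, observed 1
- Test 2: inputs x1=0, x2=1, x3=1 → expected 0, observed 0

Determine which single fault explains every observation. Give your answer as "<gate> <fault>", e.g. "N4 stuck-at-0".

N2 stuck-at-1

Fault-free values for test 1 (x1=1, x2=1, x3=0): N1=1, N2=0, N3=1, N4=0, giving Y=0. Observed 1.
Test 1: faults giving observed 1 are {N2 stuck-at-1, N3 stuck-at-0, N4 stuck-at-1}.
Test 2 (x1=0, x2=1, x3=1): fault-free N1=1, N2=1, N3=1, N4=0 → 0; observed 0. Eliminates N3 stuck-at-0, N4 stuck-at-1.
Only N2 stuck-at-1 is consistent with every test.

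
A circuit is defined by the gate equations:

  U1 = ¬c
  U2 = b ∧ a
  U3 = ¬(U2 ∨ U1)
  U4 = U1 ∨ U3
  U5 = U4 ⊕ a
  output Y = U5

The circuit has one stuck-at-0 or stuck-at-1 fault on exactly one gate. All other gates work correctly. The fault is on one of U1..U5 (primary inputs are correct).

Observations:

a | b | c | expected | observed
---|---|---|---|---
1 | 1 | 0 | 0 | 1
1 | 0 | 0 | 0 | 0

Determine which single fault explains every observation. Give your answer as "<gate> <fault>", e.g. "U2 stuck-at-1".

Fault-free values for test 1 (a=1, b=1, c=0): U1=1, U2=1, U3=0, U4=1, U5=0, giving Y=0. Observed 1.
Test 1: faults giving observed 1 are {U1 stuck-at-0, U4 stuck-at-0, U5 stuck-at-1}.
Test 2 (a=1, b=0, c=0): fault-free U1=1, U2=0, U3=0, U4=1, U5=0 → 0; observed 0. Eliminates U4 stuck-at-0, U5 stuck-at-1.
Only U1 stuck-at-0 is consistent with every test.

U1 stuck-at-0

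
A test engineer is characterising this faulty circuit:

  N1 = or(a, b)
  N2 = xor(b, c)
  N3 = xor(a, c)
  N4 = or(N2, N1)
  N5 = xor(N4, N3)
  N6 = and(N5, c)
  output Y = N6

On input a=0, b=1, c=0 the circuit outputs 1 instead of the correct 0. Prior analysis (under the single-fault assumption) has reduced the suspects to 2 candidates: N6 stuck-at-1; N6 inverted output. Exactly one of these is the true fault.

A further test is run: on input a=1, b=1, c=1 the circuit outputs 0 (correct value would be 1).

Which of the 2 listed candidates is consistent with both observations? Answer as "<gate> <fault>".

Evaluate each candidate on input a=1, b=1, c=1:
  N6 stuck-at-1: N1=1, N2=0, N3=0, N4=1, N5=1, N6=1 [stuck-at-1] → 1 — eliminated
  N6 inverted output: N1=1, N2=0, N3=0, N4=1, N5=1, N6=0 [inverted output] → 0 — matches
Only N6 inverted output reproduces the observed 0.

N6 inverted output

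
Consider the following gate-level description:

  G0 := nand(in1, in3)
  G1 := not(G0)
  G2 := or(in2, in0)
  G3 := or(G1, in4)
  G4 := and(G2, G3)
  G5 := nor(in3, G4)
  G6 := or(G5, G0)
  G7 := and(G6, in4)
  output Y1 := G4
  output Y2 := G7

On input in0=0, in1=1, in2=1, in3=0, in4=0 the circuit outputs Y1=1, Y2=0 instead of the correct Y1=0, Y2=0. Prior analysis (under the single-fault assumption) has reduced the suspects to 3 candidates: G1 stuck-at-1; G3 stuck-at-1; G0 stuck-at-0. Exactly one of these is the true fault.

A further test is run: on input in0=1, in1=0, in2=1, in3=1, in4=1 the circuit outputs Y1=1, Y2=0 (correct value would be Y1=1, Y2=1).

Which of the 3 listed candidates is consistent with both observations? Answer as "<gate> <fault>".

G0 stuck-at-0

Evaluate each candidate on input in0=1, in1=0, in2=1, in3=1, in4=1:
  G1 stuck-at-1: G0=1, G1=1 [stuck-at-1], G2=1, G3=1, G4=1, G5=0, G6=1, G7=1 → Y1=1, Y2=1 — eliminated
  G3 stuck-at-1: G0=1, G1=0, G2=1, G3=1 [stuck-at-1], G4=1, G5=0, G6=1, G7=1 → Y1=1, Y2=1 — eliminated
  G0 stuck-at-0: G0=0 [stuck-at-0], G1=1, G2=1, G3=1, G4=1, G5=0, G6=0, G7=0 → Y1=1, Y2=0 — matches
Only G0 stuck-at-0 reproduces the observed Y1=1, Y2=0.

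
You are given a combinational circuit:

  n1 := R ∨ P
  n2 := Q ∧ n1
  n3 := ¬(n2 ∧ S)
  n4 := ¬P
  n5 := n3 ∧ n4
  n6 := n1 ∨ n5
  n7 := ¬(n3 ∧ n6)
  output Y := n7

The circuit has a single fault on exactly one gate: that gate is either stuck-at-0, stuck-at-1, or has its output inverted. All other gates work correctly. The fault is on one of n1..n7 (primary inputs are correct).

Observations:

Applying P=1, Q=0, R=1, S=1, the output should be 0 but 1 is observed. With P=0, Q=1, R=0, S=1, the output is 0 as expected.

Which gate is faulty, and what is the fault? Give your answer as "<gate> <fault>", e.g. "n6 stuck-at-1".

Fault-free values for test 1 (P=1, Q=0, R=1, S=1): n1=1, n2=0, n3=1, n4=0, n5=0, n6=1, n7=0, giving Y=0. Observed 1.
Test 1: faults giving observed 1 are {n1 stuck-at-0, n1 inverted output, n2 stuck-at-1, n2 inverted output, n3 stuck-at-0, n3 inverted output, n6 stuck-at-0, n6 inverted output, n7 stuck-at-1, n7 inverted output}.
Test 2 (P=0, Q=1, R=0, S=1): fault-free n1=0, n2=0, n3=1, n4=1, n5=1, n6=1, n7=0 → 0; observed 0. Eliminates n1 inverted output, n2 stuck-at-1, n2 inverted output, n3 stuck-at-0, n3 inverted output, n6 stuck-at-0, n6 inverted output, n7 stuck-at-1, n7 inverted output.
Only n1 stuck-at-0 is consistent with every test.

n1 stuck-at-0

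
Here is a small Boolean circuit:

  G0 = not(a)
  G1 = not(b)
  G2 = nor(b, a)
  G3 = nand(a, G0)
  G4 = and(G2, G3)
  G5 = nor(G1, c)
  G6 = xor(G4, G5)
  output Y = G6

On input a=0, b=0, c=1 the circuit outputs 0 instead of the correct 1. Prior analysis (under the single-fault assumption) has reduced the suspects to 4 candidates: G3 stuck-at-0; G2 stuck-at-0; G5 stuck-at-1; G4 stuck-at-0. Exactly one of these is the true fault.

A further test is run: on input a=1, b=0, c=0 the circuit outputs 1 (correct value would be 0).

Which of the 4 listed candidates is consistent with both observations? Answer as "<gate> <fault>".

G5 stuck-at-1

Evaluate each candidate on input a=1, b=0, c=0:
  G3 stuck-at-0: G0=0, G1=1, G2=0, G3=0 [stuck-at-0], G4=0, G5=0, G6=0 → 0 — eliminated
  G2 stuck-at-0: G0=0, G1=1, G2=0 [stuck-at-0], G3=1, G4=0, G5=0, G6=0 → 0 — eliminated
  G5 stuck-at-1: G0=0, G1=1, G2=0, G3=1, G4=0, G5=1 [stuck-at-1], G6=1 → 1 — matches
  G4 stuck-at-0: G0=0, G1=1, G2=0, G3=1, G4=0 [stuck-at-0], G5=0, G6=0 → 0 — eliminated
Only G5 stuck-at-1 reproduces the observed 1.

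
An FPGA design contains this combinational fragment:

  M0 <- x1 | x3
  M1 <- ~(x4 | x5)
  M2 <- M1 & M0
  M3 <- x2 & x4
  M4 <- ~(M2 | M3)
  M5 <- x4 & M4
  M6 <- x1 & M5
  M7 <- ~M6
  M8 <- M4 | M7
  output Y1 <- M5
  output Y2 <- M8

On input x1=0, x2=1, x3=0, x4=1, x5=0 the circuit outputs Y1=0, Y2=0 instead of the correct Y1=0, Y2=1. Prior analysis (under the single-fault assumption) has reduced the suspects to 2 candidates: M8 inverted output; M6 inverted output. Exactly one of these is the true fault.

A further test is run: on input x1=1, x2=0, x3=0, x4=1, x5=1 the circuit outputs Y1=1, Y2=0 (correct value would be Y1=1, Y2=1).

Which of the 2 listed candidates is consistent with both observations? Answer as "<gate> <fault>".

Evaluate each candidate on input x1=1, x2=0, x3=0, x4=1, x5=1:
  M8 inverted output: M0=1, M1=0, M2=0, M3=0, M4=1, M5=1, M6=1, M7=0, M8=0 [inverted output] → Y1=1, Y2=0 — matches
  M6 inverted output: M0=1, M1=0, M2=0, M3=0, M4=1, M5=1, M6=0 [inverted output], M7=1, M8=1 → Y1=1, Y2=1 — eliminated
Only M8 inverted output reproduces the observed Y1=1, Y2=0.

M8 inverted output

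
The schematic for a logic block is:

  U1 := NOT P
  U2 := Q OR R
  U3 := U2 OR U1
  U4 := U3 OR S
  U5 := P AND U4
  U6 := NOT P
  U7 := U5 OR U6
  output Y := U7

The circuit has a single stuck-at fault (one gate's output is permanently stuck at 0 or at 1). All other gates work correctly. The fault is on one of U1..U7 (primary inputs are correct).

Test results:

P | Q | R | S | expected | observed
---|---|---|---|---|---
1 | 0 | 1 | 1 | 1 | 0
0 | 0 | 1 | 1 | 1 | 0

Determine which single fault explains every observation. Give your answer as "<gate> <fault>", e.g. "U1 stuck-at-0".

Fault-free values for test 1 (P=1, Q=0, R=1, S=1): U1=0, U2=1, U3=1, U4=1, U5=1, U6=0, U7=1, giving Y=1. Observed 0.
Test 1: faults giving observed 0 are {U4 stuck-at-0, U5 stuck-at-0, U7 stuck-at-0}.
Test 2 (P=0, Q=0, R=1, S=1): fault-free U1=1, U2=1, U3=1, U4=1, U5=0, U6=1, U7=1 → 1; observed 0. Eliminates U4 stuck-at-0, U5 stuck-at-0.
Only U7 stuck-at-0 is consistent with every test.

U7 stuck-at-0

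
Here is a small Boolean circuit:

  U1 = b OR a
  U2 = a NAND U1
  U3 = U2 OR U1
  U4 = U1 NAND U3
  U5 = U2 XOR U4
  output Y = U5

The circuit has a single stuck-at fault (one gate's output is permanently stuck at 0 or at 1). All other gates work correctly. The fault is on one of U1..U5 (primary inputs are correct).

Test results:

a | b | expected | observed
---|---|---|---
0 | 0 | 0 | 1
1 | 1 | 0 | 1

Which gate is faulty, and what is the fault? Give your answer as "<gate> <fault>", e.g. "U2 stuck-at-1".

U5 stuck-at-1

Fault-free values for test 1 (a=0, b=0): U1=0, U2=1, U3=1, U4=1, U5=0, giving Y=0. Observed 1.
Test 1: faults giving observed 1 are {U1 stuck-at-1, U2 stuck-at-0, U4 stuck-at-0, U5 stuck-at-1}.
Test 2 (a=1, b=1): fault-free U1=1, U2=0, U3=1, U4=0, U5=0 → 0; observed 1. Eliminates U1 stuck-at-1, U2 stuck-at-0, U4 stuck-at-0.
Only U5 stuck-at-1 is consistent with every test.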